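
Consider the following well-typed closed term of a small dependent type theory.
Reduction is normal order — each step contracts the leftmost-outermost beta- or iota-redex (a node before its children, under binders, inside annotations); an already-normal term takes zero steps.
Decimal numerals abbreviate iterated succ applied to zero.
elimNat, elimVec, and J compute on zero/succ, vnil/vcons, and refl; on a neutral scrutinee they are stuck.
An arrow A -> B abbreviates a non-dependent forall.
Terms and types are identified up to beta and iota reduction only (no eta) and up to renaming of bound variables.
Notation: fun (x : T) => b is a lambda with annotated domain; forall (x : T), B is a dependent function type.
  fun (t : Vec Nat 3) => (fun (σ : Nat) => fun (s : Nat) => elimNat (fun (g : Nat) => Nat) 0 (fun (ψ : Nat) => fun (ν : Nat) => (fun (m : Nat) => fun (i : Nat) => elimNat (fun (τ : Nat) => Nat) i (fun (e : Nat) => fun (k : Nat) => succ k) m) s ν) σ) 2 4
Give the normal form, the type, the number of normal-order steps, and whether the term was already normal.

reduced normal form:
  fun (t : Vec Nat 3) => 8
type:
  Vec Nat 3 -> Nat
normal-order step count: 39
already normal: no
first contracted redex: a beta-redex


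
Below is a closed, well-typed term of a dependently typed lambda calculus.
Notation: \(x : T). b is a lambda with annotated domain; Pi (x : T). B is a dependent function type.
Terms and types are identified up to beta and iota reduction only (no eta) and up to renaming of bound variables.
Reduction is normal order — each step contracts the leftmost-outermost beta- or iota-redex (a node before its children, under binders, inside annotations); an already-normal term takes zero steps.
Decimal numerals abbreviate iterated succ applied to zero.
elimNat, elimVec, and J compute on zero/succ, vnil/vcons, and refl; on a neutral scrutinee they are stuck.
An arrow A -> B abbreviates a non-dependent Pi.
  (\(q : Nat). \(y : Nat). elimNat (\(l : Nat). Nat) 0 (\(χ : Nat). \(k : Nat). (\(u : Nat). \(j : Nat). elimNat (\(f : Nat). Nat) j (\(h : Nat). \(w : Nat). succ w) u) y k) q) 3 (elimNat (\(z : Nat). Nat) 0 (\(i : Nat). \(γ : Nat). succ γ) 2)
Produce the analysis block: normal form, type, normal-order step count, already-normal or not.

normal form:
  6
the term's type:
  Nat
normal-order step count: 60
term was already normal: no
first redex: a beta-redex


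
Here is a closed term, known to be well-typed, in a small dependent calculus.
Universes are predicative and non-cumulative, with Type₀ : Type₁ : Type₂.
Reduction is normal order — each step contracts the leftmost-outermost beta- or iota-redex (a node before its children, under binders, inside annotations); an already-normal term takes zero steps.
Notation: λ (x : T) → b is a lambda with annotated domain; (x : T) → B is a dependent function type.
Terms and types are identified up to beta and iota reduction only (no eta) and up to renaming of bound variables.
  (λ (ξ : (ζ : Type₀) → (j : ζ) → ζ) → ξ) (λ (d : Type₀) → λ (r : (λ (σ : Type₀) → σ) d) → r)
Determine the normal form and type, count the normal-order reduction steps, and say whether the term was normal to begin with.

normal form:
  λ (ξ : Type₀) → λ (ζ : ξ) → ζ
inferred type:
  (ξ : Type₀) → (ζ : ξ) → ξ
reduction steps (normal order): 2
already normal: no
first redex: a beta-redex


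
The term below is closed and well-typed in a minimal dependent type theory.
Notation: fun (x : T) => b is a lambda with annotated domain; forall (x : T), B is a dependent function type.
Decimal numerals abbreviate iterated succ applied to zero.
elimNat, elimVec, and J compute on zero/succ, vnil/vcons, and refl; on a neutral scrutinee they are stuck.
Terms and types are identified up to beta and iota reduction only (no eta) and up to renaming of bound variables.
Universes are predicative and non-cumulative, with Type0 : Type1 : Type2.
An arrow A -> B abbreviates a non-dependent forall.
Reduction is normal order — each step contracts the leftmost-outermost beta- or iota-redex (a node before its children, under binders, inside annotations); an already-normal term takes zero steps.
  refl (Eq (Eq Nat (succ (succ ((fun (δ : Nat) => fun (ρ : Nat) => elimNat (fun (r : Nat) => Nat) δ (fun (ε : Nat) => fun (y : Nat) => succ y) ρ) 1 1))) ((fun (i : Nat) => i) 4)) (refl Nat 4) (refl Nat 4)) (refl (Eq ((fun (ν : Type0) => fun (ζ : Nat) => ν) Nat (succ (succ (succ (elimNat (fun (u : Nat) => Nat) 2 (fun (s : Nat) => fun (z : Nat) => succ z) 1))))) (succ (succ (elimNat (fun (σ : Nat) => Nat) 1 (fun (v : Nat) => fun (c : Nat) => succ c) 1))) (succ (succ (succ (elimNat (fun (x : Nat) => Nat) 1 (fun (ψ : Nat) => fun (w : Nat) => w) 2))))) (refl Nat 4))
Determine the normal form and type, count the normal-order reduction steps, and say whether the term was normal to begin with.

normal form:
  refl (Eq (Eq Nat 4 4) (refl Nat 4) (refl Nat 4)) (refl (Eq Nat 4 4) (refl Nat 4))
inferred type:
  Eq (Eq (Eq Nat 4 4) (refl Nat 4) (refl Nat 4)) (refl (Eq Nat 4 4) (refl Nat 4)) (refl (Eq Nat 4 4) (refl Nat 4))
normal-order step count: 20
term was already normal: no
first redex: a beta-redex


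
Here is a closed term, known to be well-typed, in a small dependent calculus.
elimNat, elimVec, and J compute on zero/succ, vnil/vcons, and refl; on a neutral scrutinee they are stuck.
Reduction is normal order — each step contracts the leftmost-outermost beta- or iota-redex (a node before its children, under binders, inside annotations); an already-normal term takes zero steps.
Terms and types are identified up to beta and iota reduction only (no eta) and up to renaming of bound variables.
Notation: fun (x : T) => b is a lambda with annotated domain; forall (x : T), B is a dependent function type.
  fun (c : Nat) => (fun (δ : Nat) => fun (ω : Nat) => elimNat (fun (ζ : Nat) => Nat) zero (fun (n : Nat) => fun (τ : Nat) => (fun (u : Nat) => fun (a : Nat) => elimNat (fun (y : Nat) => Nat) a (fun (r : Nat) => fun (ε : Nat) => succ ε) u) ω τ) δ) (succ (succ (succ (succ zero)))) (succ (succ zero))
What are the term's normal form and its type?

resulting normal form:
  fun (c : Nat) => succ (succ (succ (succ (succ (succ (succ (succ zero)))))))
type:
  forall (c : Nat), Nat


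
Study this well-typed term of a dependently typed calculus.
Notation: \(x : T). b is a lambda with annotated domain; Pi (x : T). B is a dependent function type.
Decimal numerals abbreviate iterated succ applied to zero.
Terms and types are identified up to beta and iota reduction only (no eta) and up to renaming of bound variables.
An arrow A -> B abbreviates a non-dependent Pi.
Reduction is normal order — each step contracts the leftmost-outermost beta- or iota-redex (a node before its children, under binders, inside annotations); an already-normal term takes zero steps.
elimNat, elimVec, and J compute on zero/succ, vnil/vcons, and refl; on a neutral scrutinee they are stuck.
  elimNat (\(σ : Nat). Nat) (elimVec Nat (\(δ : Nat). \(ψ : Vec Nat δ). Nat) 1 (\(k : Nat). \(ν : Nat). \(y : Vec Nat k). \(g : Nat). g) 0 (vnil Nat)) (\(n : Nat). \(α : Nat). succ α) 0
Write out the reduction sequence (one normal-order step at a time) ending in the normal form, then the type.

normal-order reduction sequence:
  elimNat (\(σ : Nat). Nat) (elimVec Nat (\(δ : Nat). \(ψ : Vec Nat δ). Nat) 1 (\(k : Nat). \(ν : Nat). \(y : Vec Nat k). \(g : Nat). g) 0 (vnil Nat)) (\(n : Nat). \(α : Nat). succ α) 0
  ~> elimVec Nat (\(σ : Nat). \(δ : Vec Nat σ). Nat) 1 (\(ψ : Nat). \(k : Nat). \(ν : Vec Nat ψ). \(y : Nat). y) 0 (vnil Nat)
  ~> 1
inferred type:
  Nat


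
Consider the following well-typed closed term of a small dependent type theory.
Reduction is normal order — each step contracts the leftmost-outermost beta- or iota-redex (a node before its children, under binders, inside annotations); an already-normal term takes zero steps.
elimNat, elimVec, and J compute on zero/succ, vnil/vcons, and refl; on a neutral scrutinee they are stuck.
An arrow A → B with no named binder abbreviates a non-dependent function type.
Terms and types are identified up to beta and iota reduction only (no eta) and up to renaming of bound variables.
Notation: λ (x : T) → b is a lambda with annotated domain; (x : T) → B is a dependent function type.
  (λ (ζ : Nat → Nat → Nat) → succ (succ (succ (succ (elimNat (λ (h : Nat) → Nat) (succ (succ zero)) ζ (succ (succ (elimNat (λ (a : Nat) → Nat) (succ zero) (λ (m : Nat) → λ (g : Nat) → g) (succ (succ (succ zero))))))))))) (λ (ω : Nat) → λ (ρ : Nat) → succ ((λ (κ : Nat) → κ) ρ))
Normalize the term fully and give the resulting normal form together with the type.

resulting normal form:
  succ (succ (succ (succ (succ (succ (succ (succ (succ zero))))))))
inferred type:
  Nat


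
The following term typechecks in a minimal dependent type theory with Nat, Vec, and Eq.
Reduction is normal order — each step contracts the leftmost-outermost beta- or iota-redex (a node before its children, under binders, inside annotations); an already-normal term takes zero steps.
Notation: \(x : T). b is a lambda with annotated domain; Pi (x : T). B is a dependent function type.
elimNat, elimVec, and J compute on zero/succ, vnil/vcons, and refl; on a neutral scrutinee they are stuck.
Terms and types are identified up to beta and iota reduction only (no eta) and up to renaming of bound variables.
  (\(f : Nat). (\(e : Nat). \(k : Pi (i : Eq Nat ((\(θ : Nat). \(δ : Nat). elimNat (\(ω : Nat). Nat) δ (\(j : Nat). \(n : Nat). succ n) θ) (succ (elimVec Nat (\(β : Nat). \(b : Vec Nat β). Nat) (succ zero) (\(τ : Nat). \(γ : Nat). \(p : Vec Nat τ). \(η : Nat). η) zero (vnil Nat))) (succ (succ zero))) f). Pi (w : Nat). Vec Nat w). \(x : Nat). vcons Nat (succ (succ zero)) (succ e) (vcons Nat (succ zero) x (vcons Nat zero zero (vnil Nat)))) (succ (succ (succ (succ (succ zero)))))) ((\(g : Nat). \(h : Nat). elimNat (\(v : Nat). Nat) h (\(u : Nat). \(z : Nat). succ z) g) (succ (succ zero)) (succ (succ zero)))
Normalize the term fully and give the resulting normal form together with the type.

normal form:
  \(f : Pi (e : Eq Nat (succ (succ (succ (succ zero)))) (succ (succ (succ (succ zero))))). Pi (k : Nat). Vec Nat k). \(i : Nat). vcons Nat (succ (succ zero)) (succ (succ (succ (succ (succ (succ zero)))))) (vcons Nat (succ zero) i (vcons Nat zero zero (vnil Nat)))
inferred type:
  Pi (f : Pi (e : Eq Nat (succ (succ (succ (succ zero)))) (succ (succ (succ (succ zero))))). Pi (k : Nat). Vec Nat k). Pi (i : Nat). Vec Nat (succ (succ (succ zero)))
observation: the first redex contracted is a beta-redex; the normal form is reached in 21 normal-order steps.


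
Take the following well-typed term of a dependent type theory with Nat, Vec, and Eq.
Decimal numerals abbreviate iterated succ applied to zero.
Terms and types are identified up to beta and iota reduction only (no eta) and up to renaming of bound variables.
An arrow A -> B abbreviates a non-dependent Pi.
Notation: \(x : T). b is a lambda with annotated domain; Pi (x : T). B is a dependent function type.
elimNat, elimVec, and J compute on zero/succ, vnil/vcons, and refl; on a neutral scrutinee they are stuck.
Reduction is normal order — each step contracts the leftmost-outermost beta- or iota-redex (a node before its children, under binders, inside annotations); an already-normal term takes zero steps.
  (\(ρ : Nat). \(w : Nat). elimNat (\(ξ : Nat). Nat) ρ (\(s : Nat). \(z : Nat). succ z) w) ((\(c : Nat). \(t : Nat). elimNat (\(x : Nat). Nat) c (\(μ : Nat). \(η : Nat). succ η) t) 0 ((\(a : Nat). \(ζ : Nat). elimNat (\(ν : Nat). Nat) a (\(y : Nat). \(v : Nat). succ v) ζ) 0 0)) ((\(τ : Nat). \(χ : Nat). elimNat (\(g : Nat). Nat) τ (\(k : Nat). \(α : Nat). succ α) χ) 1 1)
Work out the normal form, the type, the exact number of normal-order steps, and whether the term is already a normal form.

reduced normal form:
  2
the term's type:
  Nat
normal-order step count: 21
term was already normal: no
first redex: a beta-redex


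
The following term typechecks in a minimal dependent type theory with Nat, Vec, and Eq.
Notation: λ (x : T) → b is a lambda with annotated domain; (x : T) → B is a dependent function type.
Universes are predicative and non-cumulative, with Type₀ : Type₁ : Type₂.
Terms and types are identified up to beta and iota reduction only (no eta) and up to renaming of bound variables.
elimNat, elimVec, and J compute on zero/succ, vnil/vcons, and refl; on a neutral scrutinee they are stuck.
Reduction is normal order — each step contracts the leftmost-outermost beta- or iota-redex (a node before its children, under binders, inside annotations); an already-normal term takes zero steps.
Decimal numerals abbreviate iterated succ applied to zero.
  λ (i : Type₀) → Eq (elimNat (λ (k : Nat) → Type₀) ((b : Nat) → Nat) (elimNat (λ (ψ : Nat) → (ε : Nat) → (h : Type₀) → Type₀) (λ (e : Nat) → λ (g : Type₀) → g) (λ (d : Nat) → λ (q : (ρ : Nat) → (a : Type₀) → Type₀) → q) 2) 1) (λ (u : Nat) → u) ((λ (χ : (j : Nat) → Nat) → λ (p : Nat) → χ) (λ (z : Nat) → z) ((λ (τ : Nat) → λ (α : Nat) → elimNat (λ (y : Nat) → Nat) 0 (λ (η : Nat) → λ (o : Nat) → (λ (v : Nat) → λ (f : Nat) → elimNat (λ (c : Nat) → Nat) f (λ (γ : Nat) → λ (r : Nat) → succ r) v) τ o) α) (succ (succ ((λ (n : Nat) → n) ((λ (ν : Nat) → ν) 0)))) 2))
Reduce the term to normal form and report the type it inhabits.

normal form:
  λ (i : Type₀) → Eq ((k : Nat) → Nat) (λ (b : Nat) → b) (λ (ψ : Nat) → ψ)
the term's type:
  (i : Type₀) → Type₀
observation: the first redex contracted is an elimNat iota-redex; the normal form is reached in 13 normal-order steps.


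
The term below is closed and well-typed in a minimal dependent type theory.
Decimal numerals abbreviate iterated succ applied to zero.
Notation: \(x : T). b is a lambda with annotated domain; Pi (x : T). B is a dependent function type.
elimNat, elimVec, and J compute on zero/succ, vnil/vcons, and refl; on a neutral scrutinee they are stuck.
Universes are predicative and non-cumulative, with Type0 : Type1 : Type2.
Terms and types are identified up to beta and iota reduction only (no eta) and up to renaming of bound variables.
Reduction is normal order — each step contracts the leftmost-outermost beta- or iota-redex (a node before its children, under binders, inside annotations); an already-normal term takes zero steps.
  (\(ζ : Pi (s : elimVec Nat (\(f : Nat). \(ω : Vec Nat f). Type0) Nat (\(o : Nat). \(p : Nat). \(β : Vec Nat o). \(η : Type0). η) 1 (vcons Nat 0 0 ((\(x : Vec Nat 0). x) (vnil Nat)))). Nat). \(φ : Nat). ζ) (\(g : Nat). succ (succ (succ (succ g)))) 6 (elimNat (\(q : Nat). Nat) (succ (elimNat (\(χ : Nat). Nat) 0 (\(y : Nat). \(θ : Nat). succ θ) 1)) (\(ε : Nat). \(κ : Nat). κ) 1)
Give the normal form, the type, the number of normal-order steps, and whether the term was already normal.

reduced normal form:
  6
inferred type:
  Nat
steps to reach normal form (normal order): 11
term was already normal: no
first redex: a beta-redex


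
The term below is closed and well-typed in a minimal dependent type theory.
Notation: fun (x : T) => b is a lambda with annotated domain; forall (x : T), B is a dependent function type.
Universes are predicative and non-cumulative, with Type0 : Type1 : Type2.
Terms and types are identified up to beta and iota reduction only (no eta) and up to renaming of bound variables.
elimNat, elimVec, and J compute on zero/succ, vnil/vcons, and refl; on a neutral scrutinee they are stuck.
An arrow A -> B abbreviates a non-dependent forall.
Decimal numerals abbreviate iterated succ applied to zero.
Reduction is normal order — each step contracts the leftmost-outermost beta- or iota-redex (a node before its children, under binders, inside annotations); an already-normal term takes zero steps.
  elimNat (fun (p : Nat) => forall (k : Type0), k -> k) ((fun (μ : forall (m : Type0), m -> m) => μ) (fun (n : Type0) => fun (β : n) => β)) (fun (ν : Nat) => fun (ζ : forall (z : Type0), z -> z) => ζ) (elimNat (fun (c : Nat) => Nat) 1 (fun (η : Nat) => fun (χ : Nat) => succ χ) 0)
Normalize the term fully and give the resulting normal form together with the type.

reduced normal form:
  fun (p : Type0) => fun (k : p) => k
type:
  forall (p : Type0), p -> p
observation: normalization takes exactly 6 steps under the normal-order strategy.


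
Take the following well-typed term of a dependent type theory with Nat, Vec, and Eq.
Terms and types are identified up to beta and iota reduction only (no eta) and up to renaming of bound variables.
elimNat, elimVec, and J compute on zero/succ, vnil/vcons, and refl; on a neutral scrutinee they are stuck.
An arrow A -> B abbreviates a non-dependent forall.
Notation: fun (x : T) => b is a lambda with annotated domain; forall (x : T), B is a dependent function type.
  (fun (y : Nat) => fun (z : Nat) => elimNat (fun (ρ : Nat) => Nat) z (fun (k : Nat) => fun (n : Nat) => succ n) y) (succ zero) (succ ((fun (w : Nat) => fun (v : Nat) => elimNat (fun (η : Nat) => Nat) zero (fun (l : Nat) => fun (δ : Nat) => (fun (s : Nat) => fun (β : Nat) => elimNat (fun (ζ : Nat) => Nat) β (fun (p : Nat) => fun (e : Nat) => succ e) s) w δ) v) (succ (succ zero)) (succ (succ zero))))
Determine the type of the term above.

type:
  Nat


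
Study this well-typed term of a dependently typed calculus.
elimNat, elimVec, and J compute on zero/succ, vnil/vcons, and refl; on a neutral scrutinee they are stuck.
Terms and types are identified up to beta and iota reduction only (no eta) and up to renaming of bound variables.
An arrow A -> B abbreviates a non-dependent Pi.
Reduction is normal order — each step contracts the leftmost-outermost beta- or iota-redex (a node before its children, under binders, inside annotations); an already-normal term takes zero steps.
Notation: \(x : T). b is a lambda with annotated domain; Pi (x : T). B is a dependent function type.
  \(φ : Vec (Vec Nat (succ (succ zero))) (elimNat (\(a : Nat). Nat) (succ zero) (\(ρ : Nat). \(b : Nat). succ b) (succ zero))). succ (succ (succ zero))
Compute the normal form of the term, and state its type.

resulting normal form:
  \(φ : Vec (Vec Nat (succ (succ zero))) (succ (succ zero))). succ (succ (succ zero))
the term's type:
  Vec (Vec Nat (succ (succ zero))) (succ (succ zero)) -> Nat


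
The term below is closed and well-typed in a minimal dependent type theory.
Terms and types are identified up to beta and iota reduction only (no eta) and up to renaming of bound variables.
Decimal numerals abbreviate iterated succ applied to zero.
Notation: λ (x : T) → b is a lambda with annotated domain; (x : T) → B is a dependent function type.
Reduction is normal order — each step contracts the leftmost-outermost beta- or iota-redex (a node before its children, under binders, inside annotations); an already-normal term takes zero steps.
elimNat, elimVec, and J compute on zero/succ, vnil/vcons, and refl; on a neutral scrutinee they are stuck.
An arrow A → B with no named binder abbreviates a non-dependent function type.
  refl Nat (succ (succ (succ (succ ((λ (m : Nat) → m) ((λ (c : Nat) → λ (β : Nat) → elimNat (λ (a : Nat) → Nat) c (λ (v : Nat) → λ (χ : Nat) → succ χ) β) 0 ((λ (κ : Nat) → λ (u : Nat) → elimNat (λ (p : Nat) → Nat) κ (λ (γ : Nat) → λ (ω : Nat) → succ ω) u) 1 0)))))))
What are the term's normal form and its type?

reduced normal form:
  refl Nat 5
type:
  Eq Nat 5 5


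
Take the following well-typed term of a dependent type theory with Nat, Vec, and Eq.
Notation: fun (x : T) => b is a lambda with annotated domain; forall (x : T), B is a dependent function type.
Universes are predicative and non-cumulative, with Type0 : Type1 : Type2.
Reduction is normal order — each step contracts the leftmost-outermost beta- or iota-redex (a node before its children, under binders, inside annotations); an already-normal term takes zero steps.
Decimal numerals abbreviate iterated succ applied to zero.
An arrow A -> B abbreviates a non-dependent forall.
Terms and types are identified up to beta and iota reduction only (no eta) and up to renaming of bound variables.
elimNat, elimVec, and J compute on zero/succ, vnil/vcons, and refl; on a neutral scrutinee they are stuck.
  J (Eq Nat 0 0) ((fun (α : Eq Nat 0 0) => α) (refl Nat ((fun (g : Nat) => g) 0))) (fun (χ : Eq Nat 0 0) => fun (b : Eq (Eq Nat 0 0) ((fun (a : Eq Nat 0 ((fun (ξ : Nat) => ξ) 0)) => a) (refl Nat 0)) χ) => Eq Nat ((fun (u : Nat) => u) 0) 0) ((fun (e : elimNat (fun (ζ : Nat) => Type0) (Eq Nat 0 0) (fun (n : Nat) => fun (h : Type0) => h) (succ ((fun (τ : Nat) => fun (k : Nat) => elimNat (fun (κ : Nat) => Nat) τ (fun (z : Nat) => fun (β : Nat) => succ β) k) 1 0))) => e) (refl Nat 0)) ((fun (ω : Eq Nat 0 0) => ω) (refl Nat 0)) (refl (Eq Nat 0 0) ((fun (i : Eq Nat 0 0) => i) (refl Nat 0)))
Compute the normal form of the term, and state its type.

normal form:
  refl Nat 0
type:
  Eq Nat 0 0
observation: 2 normal-order steps normalize the term, beginning with a J iota-redex.


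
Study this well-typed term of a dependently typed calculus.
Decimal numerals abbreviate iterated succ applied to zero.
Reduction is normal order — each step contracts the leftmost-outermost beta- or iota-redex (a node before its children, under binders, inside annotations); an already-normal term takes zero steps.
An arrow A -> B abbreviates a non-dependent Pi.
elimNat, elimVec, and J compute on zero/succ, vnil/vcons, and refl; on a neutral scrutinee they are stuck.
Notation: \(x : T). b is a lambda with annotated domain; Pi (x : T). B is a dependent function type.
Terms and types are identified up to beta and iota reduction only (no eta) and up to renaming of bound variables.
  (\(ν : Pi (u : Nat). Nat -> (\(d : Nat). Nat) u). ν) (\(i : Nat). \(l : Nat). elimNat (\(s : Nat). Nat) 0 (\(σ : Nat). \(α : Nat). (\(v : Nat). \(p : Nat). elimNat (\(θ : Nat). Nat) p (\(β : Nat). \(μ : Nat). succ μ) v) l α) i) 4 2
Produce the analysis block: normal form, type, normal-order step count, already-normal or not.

resulting normal form:
  8
inferred type:
  Nat
steps to reach normal form (normal order): 52
started in normal form: no
first contracted redex: a beta-redex


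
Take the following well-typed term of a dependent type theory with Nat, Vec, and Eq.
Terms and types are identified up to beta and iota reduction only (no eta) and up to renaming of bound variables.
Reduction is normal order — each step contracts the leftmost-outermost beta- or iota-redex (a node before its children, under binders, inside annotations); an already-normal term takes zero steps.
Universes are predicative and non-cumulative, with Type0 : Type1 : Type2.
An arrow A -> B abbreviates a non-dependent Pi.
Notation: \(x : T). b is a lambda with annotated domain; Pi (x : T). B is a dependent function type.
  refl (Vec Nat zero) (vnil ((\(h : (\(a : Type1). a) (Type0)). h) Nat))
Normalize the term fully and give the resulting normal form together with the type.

reduced normal form:
  refl (Vec Nat zero) (vnil Nat)
type:
  Eq (Vec Nat zero) (vnil Nat) (vnil Nat)


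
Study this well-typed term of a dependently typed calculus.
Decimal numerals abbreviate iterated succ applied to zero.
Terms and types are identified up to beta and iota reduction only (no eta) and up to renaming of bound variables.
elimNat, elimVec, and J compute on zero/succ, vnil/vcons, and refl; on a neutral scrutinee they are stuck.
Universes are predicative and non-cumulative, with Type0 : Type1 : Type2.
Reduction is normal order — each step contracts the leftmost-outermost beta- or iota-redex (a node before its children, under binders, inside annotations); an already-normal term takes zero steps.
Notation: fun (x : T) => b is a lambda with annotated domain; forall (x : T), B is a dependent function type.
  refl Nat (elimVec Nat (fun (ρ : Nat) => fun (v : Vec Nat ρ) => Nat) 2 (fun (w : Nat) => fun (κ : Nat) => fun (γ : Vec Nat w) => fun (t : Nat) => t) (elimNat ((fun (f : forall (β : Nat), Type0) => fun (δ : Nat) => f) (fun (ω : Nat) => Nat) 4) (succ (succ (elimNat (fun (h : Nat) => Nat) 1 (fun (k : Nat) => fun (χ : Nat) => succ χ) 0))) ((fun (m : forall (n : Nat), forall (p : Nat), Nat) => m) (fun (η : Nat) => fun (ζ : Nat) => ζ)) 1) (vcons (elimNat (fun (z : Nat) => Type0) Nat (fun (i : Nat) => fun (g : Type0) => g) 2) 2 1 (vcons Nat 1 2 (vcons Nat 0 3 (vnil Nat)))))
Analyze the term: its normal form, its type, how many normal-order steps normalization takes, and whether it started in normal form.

resulting normal form:
  refl Nat 2
type:
  Eq Nat 2 2
steps to reach normal form (normal order): 16
term was already normal: no
first contracted redex: an elimVec iota-redex


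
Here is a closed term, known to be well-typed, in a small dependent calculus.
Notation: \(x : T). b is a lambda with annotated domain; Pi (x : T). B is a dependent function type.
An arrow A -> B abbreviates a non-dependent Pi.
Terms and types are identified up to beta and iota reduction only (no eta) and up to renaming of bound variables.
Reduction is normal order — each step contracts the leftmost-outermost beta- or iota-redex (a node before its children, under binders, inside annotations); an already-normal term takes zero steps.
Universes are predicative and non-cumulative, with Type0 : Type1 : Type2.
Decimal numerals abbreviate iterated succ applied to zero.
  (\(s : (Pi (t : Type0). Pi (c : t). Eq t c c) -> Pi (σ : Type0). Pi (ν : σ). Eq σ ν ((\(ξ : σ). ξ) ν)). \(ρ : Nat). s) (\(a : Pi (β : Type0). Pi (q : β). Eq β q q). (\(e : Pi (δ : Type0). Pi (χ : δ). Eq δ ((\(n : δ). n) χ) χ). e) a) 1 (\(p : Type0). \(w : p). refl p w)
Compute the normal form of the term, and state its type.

resulting normal form:
  \(s : Type0). \(t : s). refl s t
type:
  Pi (s : Type0). Pi (t : s). Eq s t t


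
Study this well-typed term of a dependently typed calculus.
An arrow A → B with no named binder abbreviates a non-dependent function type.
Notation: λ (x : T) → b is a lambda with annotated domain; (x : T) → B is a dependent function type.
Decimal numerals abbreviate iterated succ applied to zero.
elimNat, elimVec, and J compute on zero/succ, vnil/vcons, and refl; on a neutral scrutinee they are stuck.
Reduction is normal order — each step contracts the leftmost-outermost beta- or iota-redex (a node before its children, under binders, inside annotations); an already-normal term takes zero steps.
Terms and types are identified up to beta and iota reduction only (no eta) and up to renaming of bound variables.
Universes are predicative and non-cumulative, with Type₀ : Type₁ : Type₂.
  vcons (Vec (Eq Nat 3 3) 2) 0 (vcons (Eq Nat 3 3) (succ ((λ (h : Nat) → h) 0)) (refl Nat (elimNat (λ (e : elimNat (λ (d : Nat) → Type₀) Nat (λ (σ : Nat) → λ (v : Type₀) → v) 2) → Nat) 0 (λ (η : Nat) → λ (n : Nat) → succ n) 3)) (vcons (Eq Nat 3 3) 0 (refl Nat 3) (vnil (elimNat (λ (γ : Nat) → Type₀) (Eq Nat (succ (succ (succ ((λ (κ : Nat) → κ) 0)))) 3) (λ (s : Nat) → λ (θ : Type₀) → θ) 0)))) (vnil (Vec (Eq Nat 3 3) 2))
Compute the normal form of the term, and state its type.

normal form:
  vcons (Vec (Eq Nat 3 3) 2) 0 (vcons (Eq Nat 3 3) 1 (refl Nat 3) (vcons (Eq Nat 3 3) 0 (refl Nat 3) (vnil (Eq Nat 3 3)))) (vnil (Vec (Eq Nat 3 3) 2))
inferred type:
  Vec (Vec (Eq Nat 3 3) 2) 1
observation: contracting a beta-redex first, the term normalizes in 13 steps.


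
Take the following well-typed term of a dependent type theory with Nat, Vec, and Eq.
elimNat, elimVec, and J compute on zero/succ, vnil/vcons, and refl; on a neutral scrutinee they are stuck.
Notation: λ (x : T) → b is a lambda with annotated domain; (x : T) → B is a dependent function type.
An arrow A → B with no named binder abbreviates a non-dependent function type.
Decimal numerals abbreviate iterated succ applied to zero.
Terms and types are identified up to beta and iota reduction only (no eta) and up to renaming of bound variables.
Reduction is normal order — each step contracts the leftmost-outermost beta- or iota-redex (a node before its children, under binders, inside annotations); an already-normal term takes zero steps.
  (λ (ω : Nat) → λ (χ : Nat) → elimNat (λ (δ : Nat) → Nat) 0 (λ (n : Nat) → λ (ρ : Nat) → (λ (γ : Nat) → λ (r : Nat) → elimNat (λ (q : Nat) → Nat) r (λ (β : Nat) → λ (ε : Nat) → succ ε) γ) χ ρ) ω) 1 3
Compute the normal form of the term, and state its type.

reduced normal form:
  3
type:
  Nat


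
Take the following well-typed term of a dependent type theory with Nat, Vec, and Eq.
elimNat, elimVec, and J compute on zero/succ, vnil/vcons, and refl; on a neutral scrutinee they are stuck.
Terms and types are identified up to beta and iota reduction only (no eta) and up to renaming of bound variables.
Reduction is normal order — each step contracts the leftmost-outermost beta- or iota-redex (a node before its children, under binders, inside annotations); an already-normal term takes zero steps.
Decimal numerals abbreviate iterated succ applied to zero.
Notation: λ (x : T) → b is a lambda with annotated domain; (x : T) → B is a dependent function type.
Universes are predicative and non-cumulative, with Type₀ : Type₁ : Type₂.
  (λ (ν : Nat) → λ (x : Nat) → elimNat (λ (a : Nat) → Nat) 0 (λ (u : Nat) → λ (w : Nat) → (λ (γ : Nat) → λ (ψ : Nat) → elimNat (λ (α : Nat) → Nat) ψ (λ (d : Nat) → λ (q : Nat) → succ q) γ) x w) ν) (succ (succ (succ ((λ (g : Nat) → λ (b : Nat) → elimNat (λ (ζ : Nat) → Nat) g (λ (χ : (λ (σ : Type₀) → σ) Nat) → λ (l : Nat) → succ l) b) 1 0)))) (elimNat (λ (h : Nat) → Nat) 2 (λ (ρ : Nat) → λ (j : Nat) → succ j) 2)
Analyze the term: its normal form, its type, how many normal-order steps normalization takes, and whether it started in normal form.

resulting normal form:
  16
inferred type:
  Nat
reduction steps (normal order): 106
already normal: no
first redex: a beta-redex


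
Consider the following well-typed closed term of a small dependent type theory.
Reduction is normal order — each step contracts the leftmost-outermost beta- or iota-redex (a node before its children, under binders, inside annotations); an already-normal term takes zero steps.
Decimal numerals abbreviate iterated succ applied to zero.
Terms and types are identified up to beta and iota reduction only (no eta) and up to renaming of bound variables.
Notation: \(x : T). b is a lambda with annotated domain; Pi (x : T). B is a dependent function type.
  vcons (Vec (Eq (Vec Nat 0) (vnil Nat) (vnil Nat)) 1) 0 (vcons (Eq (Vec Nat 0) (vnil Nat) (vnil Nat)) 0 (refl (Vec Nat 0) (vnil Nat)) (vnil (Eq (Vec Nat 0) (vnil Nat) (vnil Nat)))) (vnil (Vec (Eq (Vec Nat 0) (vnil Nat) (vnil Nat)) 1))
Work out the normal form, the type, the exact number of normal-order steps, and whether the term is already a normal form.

resulting normal form:
  vcons (Vec (Eq (Vec Nat 0) (vnil Nat) (vnil Nat)) 1) 0 (vcons (Eq (Vec Nat 0) (vnil Nat) (vnil Nat)) 0 (refl (Vec Nat 0) (vnil Nat)) (vnil (Eq (Vec Nat 0) (vnil Nat) (vnil Nat)))) (vnil (Vec (Eq (Vec Nat 0) (vnil Nat) (vnil Nat)) 1))
the term's type:
  Vec (Vec (Eq (Vec Nat 0) (vnil Nat) (vnil Nat)) 1) 1
normal-order step count: 0
term was already normal: yes


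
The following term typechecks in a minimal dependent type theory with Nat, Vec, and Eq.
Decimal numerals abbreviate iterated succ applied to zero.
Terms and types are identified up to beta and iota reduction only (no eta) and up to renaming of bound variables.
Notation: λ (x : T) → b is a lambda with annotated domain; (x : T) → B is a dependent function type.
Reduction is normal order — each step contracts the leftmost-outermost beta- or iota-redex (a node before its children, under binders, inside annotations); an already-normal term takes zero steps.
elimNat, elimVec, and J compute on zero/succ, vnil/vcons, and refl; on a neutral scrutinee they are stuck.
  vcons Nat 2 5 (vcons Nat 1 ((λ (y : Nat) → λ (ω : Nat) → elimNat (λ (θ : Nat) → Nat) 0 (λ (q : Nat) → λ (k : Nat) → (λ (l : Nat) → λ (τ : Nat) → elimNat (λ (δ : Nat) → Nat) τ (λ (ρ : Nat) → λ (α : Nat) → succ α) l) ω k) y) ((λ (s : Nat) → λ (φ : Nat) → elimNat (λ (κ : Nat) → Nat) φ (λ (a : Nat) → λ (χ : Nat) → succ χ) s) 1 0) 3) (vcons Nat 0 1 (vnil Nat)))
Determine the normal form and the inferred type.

resulting normal form:
  vcons Nat 2 5 (vcons Nat 1 3 (vcons Nat 0 1 (vnil Nat)))
the term's type:
  Vec Nat 3


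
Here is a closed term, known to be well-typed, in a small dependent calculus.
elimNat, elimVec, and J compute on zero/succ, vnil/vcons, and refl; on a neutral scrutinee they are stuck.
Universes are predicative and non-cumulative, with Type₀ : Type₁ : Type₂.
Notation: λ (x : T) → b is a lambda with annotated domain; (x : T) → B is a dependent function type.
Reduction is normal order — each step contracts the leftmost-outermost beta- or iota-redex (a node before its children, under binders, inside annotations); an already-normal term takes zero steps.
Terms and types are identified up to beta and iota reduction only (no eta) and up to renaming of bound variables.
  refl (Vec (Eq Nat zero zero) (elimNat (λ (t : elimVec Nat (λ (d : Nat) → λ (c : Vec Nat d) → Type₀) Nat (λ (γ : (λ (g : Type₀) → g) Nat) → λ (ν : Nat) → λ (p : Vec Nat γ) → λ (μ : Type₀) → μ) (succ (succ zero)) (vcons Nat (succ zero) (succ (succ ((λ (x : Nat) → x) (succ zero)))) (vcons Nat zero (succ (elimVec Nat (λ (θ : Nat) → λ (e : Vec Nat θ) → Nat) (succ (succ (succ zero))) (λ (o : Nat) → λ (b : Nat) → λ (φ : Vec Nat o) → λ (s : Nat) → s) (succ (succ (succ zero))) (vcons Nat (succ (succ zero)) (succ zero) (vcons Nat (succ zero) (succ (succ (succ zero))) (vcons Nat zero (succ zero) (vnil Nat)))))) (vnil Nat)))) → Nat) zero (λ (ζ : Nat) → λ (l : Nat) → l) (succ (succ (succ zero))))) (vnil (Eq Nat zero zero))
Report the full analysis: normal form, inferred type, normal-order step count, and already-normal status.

normal form:
  refl (Vec (Eq Nat zero zero) zero) (vnil (Eq Nat zero zero))
the term's type:
  Eq (Vec (Eq Nat zero zero) zero) (vnil (Eq Nat zero zero)) (vnil (Eq Nat zero zero))
normal-order step count: 10
started in normal form: no
first contracted redex: an elimNat iota-redex


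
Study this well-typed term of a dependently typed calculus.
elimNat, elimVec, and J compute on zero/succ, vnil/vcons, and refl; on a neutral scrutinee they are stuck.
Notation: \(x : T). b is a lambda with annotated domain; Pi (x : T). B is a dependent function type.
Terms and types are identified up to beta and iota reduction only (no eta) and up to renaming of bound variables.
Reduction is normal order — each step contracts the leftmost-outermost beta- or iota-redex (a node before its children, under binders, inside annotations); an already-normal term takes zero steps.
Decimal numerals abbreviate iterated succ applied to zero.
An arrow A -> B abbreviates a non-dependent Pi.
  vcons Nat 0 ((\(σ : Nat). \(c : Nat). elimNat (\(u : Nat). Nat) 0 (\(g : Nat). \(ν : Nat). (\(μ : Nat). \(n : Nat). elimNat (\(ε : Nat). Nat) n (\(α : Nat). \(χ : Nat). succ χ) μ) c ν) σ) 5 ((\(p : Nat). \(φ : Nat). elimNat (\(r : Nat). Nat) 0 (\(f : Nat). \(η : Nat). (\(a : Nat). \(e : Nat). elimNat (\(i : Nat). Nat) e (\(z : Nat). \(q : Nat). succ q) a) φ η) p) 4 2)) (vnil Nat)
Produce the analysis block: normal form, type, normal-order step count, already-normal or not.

normal form:
  vcons Nat 0 40 (vnil Nat)
type:
  Vec Nat 1
normal-order step count: 408
term was already normal: no
first redex: a beta-redex


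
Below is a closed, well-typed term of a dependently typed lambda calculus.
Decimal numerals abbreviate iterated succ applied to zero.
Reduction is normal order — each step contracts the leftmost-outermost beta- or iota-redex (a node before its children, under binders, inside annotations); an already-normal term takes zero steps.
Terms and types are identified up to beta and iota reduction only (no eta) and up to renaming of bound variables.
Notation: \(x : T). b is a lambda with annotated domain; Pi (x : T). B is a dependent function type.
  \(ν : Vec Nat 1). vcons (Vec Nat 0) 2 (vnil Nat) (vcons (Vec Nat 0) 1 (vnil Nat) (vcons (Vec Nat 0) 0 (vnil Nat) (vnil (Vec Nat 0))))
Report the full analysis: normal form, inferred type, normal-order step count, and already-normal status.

normal form:
  \(ν : Vec Nat 1). vcons (Vec Nat 0) 2 (vnil Nat) (vcons (Vec Nat 0) 1 (vnil Nat) (vcons (Vec Nat 0) 0 (vnil Nat) (vnil (Vec Nat 0))))
inferred type:
  Pi (ν : Vec Nat 1). Vec (Vec Nat 0) 3
normal-order step count: 0
started in normal form: yes


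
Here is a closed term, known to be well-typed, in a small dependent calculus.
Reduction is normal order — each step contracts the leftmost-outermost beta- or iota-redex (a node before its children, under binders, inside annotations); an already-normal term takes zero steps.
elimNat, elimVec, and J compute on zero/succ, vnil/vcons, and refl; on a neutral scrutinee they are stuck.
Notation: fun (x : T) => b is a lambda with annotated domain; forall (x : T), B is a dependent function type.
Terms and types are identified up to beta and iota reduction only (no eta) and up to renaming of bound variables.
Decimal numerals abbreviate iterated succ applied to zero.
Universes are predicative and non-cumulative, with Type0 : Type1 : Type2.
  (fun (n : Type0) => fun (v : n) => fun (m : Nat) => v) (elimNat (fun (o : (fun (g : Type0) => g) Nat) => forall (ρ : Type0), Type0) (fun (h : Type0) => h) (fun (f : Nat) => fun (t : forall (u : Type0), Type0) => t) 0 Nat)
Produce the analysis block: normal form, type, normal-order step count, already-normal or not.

reduced normal form:
  fun (n : Nat) => fun (v : Nat) => n
the term's type:
  forall (n : Nat), forall (v : Nat), Nat
reduction steps (normal order): 3
already normal: no
first redex: a beta-redex


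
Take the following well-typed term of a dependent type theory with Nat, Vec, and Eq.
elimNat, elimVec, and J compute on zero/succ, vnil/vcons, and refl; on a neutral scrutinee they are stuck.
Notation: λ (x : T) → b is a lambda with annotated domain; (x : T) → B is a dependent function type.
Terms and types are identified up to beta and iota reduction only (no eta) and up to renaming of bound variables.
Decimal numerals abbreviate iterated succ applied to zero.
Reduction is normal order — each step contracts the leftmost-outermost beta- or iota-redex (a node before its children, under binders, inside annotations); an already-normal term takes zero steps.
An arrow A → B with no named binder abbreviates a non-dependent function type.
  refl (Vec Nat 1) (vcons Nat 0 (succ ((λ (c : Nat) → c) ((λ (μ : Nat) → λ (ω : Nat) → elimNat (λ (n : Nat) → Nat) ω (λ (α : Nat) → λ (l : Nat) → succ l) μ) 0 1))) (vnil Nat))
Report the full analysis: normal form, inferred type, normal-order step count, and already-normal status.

normal form:
  refl (Vec Nat 1) (vcons Nat 0 2 (vnil Nat))
type:
  Eq (Vec Nat 1) (vcons Nat 0 2 (vnil Nat)) (vcons Nat 0 2 (vnil Nat))
normal-order step count: 4
started in normal form: no
first contracted redex: a beta-redex


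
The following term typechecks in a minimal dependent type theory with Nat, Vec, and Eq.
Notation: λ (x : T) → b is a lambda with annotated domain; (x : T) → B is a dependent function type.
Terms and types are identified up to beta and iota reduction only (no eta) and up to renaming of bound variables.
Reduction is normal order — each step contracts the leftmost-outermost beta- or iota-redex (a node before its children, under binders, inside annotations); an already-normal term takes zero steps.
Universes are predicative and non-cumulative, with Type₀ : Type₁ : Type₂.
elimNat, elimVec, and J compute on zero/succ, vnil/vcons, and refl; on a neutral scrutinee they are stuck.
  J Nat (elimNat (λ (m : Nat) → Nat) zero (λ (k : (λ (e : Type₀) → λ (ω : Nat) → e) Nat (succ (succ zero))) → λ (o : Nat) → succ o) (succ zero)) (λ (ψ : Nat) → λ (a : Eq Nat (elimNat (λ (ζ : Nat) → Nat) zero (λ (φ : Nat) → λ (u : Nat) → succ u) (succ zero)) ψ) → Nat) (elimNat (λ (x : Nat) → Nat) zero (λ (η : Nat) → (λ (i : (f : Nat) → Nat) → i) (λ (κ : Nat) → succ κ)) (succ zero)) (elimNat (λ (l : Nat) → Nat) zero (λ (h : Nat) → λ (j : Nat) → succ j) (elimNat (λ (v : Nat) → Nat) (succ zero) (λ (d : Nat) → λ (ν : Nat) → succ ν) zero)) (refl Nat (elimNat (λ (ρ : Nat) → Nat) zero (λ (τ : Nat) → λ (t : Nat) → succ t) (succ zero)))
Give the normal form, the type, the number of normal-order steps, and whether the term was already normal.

reduced normal form:
  succ zero
inferred type:
  Nat
normal-order step count: 6
started in normal form: no
first contracted redex: a J iota-redex
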